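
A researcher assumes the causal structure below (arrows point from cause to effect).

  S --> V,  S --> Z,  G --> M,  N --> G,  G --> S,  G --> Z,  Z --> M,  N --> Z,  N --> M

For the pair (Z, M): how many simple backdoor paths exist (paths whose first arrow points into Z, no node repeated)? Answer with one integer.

6

A backdoor path from Z to M is any simple undirected path whose first edge points into Z (i.e. leaves Z via a parent).
Parents of Z: {G, N, S}.
Enumerating:
  P1: Z <- N -> G -> M
  P2: Z <- N -> M
  P3: Z <- G <- N -> M
  P4: Z <- G -> M
  P5: Z <- S <- G <- N -> M
  P6: Z <- S <- G -> M
That exhausts the simple backdoor paths. Count: 6.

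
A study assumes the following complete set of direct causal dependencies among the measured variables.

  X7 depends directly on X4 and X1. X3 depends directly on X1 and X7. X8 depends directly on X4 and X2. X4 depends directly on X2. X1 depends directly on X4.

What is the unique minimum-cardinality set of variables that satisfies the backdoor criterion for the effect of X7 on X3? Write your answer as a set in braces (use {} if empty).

{X1}

Variables eligible for adjustment (non-descendants of X7, excluding X7 and X3): {X1, X2, X4, X8}.
Backdoor paths from X7 to X3:
  P1: X7 <- X4 -> X1 -> X3
  P2: X7 <- X1 -> X3
The empty set is not sufficient: P1 (X7 <- X4 -> X1 -> X3) has no collider blocking it and no conditioned non-collider, so it is open.
Try {X1}:
  P1: blocked at chain node X1 ∈ conditioning set.
  P2: blocked at fork node X1 ∈ conditioning set.
{X1} contains no descendant of X7 and blocks every backdoor path.
No other singleton works — e.g. {X2} leaves P1 open — so {X1} is the unique smallest valid adjustment set.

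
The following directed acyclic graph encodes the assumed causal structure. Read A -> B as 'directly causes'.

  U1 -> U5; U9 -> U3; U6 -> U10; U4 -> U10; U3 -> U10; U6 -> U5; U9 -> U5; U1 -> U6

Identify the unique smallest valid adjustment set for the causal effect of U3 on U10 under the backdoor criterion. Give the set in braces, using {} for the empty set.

Variables eligible for adjustment (non-descendants of U3, excluding U3 and U10): {U1, U4, U5, U6, U9}.
Backdoor paths from U3 to U10:
  P1: U3 <- U9 -> U5 <- U1 -> U6 -> U10
  P2: U3 <- U9 -> U5 <- U6 -> U10
Each backdoor path contains an unconditioned collider, so every path is already blocked with the empty conditioning set:
  P1: blocked at collider U5 (neither it nor any descendant is in the conditioning set).
  P2: blocked at collider U5 (neither it nor any descendant is in the conditioning set).
The empty set is therefore the unique smallest valid set.

{}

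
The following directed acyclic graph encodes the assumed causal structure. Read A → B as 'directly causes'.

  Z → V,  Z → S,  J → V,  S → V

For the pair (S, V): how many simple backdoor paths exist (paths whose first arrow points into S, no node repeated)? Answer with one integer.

A backdoor path from S to V is any simple undirected path whose first edge points into S (i.e. leaves S via a parent).
Parents of S: {Z}.
Enumerating:
  P1: S <- Z -> V
That exhausts the simple backdoor paths. Count: 1.

1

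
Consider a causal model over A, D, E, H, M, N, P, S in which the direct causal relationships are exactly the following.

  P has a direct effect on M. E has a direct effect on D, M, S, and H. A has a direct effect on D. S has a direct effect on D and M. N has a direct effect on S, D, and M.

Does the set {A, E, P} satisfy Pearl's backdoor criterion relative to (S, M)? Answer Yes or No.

Backdoor paths from S to M (paths whose first edge points into S):
  P1: S <- N -> D <- E -> M
  P2: S <- N -> M
  P3: S <- E -> D <- N -> M
  P4: S <- E -> M
Condition 1 (no descendant of S in the set): holds — descendants of S are {D, M}; none are in {A, E, P}.
Condition 2 (every backdoor path blocked by {A, E, P}):
  P1: blocked at collider D (neither it nor any descendant is in the conditioning set).
  P2: open — no interior node is in the conditioning set.
  P3: blocked at fork node E ∈ conditioning set.
  P4: blocked at fork node E ∈ conditioning set.
{A, E, P} does not satisfy the backdoor criterion.

No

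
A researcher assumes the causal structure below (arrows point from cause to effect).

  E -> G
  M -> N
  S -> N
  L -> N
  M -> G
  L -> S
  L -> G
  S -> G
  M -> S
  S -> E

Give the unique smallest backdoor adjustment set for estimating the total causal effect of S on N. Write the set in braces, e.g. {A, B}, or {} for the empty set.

Variables eligible for adjustment (non-descendants of S, excluding S and N): {L, M}.
Backdoor paths from S to N:
  P1: S <- M -> N
  P2: S <- M -> G <- L -> N
  P3: S <- L -> N
  P4: S <- L -> G <- M -> N
The empty set is not sufficient: P1 (S <- M -> N) has no collider blocking it and no conditioned non-collider, so it is open.
Try {L, M}:
  P1: blocked at fork node M ∈ conditioning set.
  P2: blocked at fork node M ∈ conditioning set.
  P3: blocked at fork node L ∈ conditioning set.
  P4: blocked at fork node L ∈ conditioning set.
{L, M} contains no descendant of S and blocks every backdoor path.
Every element of {L, M} is needed (dropping L leaves P3 open; dropping M leaves P1 open), so no proper subset is valid.
Among all size-2 subsets of the eligible variables, only {L, M} blocks every backdoor path, so it is the unique smallest valid adjustment set.

{L, M}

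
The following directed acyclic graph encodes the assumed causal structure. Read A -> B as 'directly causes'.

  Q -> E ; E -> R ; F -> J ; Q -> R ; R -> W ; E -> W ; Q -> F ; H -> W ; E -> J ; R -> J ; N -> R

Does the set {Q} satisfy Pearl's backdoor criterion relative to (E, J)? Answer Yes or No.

Backdoor paths from E to J (paths whose first edge points into E):
  P1: E <- Q -> F -> J
  P2: E <- Q -> R -> J
Condition 1 (no descendant of E in the set): holds — descendants of E are {J, R, W}; none are in {Q}.
Condition 2 (every backdoor path blocked by {Q}):
  P1: blocked at fork node Q ∈ conditioning set.
  P2: blocked at fork node Q ∈ conditioning set.
{Q} satisfies the backdoor criterion.

Yes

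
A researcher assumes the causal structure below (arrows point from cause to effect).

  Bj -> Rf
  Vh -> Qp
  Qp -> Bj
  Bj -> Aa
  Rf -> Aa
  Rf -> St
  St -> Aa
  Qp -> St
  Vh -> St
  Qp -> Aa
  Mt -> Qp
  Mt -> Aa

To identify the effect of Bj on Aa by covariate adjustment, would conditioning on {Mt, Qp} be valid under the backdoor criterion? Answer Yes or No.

Backdoor paths from Bj to Aa (paths whose first edge points into Bj):
  P1: Bj <- Qp <- Mt -> Aa
  P2: Bj <- Qp <- Vh -> St <- Rf -> Aa
  P3: Bj <- Qp <- Vh -> St -> Aa
  P4: Bj <- Qp -> St <- Rf -> Aa
  P5: Bj <- Qp -> St -> Aa
  P6: Bj <- Qp -> Aa
Condition 1 (no descendant of Bj in the set): holds — descendants of Bj are {Aa, Rf, St}; none are in {Mt, Qp}.
Condition 2 (every backdoor path blocked by {Mt, Qp}):
  P1: blocked at chain node Qp ∈ conditioning set.
  P2: blocked at chain node Qp ∈ conditioning set.
  P3: blocked at chain node Qp ∈ conditioning set.
  P4: blocked at fork node Qp ∈ conditioning set.
  P5: blocked at fork node Qp ∈ conditioning set.
  P6: blocked at fork node Qp ∈ conditioning set.
{Mt, Qp} satisfies the backdoor criterion.

Yes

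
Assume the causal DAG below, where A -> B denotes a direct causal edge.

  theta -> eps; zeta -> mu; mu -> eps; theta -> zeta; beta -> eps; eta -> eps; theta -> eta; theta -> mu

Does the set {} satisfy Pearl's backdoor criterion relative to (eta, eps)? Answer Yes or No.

No

Backdoor paths from eta to eps (paths whose first edge points into eta):
  P1: eta <- theta -> zeta -> mu -> eps
  P2: eta <- theta -> mu -> eps
  P3: eta <- theta -> eps
Condition 1 (no descendant of eta in the set): holds — descendants of eta are {eps}; none are in {}.
Condition 2 (every backdoor path blocked by {}):
  P1: open — no interior node is in the conditioning set.
  P2: open — no interior node is in the conditioning set.
  P3: open — no interior node is in the conditioning set.
{} does not satisfy the backdoor criterion.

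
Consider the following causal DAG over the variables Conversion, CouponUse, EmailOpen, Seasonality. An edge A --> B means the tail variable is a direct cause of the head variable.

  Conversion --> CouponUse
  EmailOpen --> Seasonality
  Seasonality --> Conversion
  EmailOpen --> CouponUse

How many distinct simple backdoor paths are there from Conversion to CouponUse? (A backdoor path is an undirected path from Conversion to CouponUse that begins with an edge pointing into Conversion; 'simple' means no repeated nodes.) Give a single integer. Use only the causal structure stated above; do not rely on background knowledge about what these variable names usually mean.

1

A backdoor path from Conversion to CouponUse is any simple undirected path whose first edge points into Conversion (i.e. leaves Conversion via a parent).
Parents of Conversion: {Seasonality}.
Enumerating:
  P1: Conversion <- Seasonality <- EmailOpen -> CouponUse
That exhausts the simple backdoor paths. Count: 1.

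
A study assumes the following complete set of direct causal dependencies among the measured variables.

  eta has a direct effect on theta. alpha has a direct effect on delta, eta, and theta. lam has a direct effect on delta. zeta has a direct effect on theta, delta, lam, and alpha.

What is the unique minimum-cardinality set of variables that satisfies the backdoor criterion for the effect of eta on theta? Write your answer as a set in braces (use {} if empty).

{alpha}

Variables eligible for adjustment (non-descendants of eta, excluding eta and theta): {alpha, delta, lam, zeta}.
Backdoor paths from eta to theta:
  P1: eta <- alpha <- zeta -> theta
  P2: eta <- alpha -> delta <- zeta -> theta
  P3: eta <- alpha -> delta <- lam <- zeta -> theta
  P4: eta <- alpha -> theta
The empty set is not sufficient: P1 (eta <- alpha <- zeta -> theta) has no collider blocking it and no conditioned non-collider, so it is open.
Try {alpha}:
  P1: blocked at chain node alpha ∈ conditioning set.
  P2: blocked at fork node alpha ∈ conditioning set.
  P3: blocked at fork node alpha ∈ conditioning set.
  P4: blocked at fork node alpha ∈ conditioning set.
{alpha} contains no descendant of eta and blocks every backdoor path.
No other singleton works — e.g. {zeta} leaves P4 open — so {alpha} is the unique smallest valid adjustment set.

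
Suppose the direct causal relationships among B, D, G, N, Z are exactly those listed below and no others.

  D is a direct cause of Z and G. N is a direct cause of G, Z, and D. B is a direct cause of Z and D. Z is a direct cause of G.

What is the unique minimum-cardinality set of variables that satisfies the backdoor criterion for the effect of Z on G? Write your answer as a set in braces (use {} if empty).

Variables eligible for adjustment (non-descendants of Z, excluding Z and G): {B, D, N}.
Backdoor paths from Z to G:
  P1: Z <- B -> D <- N -> G
  P2: Z <- B -> D -> G
  P3: Z <- N -> D -> G
  P4: Z <- N -> G
  P5: Z <- D <- N -> G
  P6: Z <- D -> G
The empty set is not sufficient: P2 (Z <- B -> D -> G) has no collider blocking it and no conditioned non-collider, so it is open.
Try {D, N}:
  P1: blocked at fork node N ∈ conditioning set.
  P2: blocked at chain node D ∈ conditioning set.
  P3: blocked at fork node N ∈ conditioning set.
  P4: blocked at fork node N ∈ conditioning set.
  P5: blocked at chain node D ∈ conditioning set.
  P6: blocked at fork node D ∈ conditioning set.
{D, N} contains no descendant of Z and blocks every backdoor path.
Every element of {D, N} is needed (dropping D leaves P2 open; dropping N leaves P1 open), so no proper subset is valid.
Among all size-2 subsets of the eligible variables, only {D, N} blocks every backdoor path, so it is the unique smallest valid adjustment set.

{D, N}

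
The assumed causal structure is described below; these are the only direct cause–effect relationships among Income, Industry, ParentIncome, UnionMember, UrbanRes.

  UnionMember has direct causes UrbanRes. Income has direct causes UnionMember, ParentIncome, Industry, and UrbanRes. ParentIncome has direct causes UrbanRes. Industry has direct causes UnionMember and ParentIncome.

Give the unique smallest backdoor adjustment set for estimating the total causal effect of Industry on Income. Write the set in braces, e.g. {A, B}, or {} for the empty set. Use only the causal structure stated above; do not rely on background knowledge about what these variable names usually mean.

{ParentIncome, UnionMember}

Variables eligible for adjustment (non-descendants of Industry, excluding Industry and Income): {ParentIncome, UnionMember, UrbanRes}.
Backdoor paths from Industry to Income:
  P1: Industry <- ParentIncome <- UrbanRes -> UnionMember -> Income
  P2: Industry <- ParentIncome <- UrbanRes -> Income
  P3: Industry <- ParentIncome -> Income
  P4: Industry <- UnionMember <- UrbanRes -> ParentIncome -> Income
  P5: Industry <- UnionMember <- UrbanRes -> Income
  P6: Industry <- UnionMember -> Income
The empty set is not sufficient: P1 (Industry <- ParentIncome <- UrbanRes -> UnionMember -> Income) has no collider blocking it and no conditioned non-collider, so it is open.
Try {ParentIncome, UnionMember}:
  P1: blocked at chain node ParentIncome ∈ conditioning set.
  P2: blocked at chain node ParentIncome ∈ conditioning set.
  P3: blocked at fork node ParentIncome ∈ conditioning set.
  P4: blocked at chain node UnionMember ∈ conditioning set.
  P5: blocked at chain node UnionMember ∈ conditioning set.
  P6: blocked at fork node UnionMember ∈ conditioning set.
{ParentIncome, UnionMember} contains no descendant of Industry and blocks every backdoor path.
Every element of {ParentIncome, UnionMember} is needed (dropping ParentIncome leaves P2 open; dropping UnionMember leaves P5 open), so no proper subset is valid.
Among all size-2 subsets of the eligible variables, only {ParentIncome, UnionMember} blocks every backdoor path, so it is the unique smallest valid adjustment set.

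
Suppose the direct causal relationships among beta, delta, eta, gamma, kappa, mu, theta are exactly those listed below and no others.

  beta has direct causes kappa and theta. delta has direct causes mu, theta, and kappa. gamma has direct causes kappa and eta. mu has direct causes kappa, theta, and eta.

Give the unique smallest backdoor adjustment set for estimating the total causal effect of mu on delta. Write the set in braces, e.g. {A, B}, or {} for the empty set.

{kappa, theta}

Variables eligible for adjustment (non-descendants of mu, excluding mu and delta): {beta, eta, gamma, kappa, theta}.
Backdoor paths from mu to delta:
  P1: mu <- theta -> beta <- kappa -> delta
  P2: mu <- theta -> delta
  P3: mu <- kappa -> beta <- theta -> delta
  P4: mu <- kappa -> delta
  P5: mu <- eta -> gamma <- kappa -> beta <- theta -> delta
  P6: mu <- eta -> gamma <- kappa -> delta
The empty set is not sufficient: P2 (mu <- theta -> delta) has no collider blocking it and no conditioned non-collider, so it is open.
Try {kappa, theta}:
  P1: blocked at fork node theta ∈ conditioning set.
  P2: blocked at fork node theta ∈ conditioning set.
  P3: blocked at fork node kappa ∈ conditioning set.
  P4: blocked at fork node kappa ∈ conditioning set.
  P5: blocked at collider gamma (neither it nor any descendant is in the conditioning set).
  P6: blocked at collider gamma (neither it nor any descendant is in the conditioning set).
{kappa, theta} contains no descendant of mu and blocks every backdoor path.
Every element of {kappa, theta} is needed (dropping kappa leaves P4 open; dropping theta leaves P2 open), so no proper subset is valid.
Among all size-2 subsets of the eligible variables, only {kappa, theta} blocks every backdoor path, so it is the unique smallest valid adjustment set.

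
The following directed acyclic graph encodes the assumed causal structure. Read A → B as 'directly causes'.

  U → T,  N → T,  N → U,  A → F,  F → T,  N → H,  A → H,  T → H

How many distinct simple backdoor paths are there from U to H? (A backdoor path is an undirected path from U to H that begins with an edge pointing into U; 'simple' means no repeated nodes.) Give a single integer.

A backdoor path from U to H is any simple undirected path whose first edge points into U (i.e. leaves U via a parent).
Parents of U: {N}.
Enumerating:
  P1: U <- N -> T <- F <- A -> H
  P2: U <- N -> T -> H
  P3: U <- N -> H
That exhausts the simple backdoor paths. Count: 3.

3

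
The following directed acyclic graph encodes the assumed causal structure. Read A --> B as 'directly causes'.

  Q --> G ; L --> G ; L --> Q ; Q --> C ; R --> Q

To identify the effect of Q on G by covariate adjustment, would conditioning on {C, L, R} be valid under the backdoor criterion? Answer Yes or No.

Backdoor paths from Q to G (paths whose first edge points into Q):
  P1: Q <- L -> G
Condition 1 (no descendant of Q in the set): FAILS — C is a descendant of Q.
Condition 2 (every backdoor path blocked by {C, L, R}):
  P1: blocked at fork node L ∈ conditioning set.
{C, L, R} does not satisfy the backdoor criterion.

No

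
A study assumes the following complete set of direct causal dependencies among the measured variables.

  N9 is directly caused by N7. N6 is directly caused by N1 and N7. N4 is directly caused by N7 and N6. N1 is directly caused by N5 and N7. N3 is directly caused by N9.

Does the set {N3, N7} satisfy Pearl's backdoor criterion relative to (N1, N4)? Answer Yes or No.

Yes

Backdoor paths from N1 to N4 (paths whose first edge points into N1):
  P1: N1 <- N7 -> N6 -> N4
  P2: N1 <- N7 -> N4
Condition 1 (no descendant of N1 in the set): holds — descendants of N1 are {N4, N6}; none are in {N3, N7}.
Condition 2 (every backdoor path blocked by {N3, N7}):
  P1: blocked at fork node N7 ∈ conditioning set.
  P2: blocked at fork node N7 ∈ conditioning set.
{N3, N7} satisfies the backdoor criterion.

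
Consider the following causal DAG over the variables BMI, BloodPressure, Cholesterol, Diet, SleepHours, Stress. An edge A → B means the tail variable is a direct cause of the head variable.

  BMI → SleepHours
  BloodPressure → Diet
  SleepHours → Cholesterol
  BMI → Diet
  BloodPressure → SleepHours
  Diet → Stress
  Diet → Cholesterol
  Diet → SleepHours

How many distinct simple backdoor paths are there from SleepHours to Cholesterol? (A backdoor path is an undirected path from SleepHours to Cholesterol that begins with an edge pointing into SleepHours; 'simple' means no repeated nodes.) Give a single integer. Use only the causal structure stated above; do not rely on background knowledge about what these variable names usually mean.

A backdoor path from SleepHours to Cholesterol is any simple undirected path whose first edge points into SleepHours (i.e. leaves SleepHours via a parent).
Parents of SleepHours: {BMI, BloodPressure, Diet}.
Enumerating:
  P1: SleepHours <- BloodPressure -> Diet -> Cholesterol
  P2: SleepHours <- BMI -> Diet -> Cholesterol
  P3: SleepHours <- Diet -> Cholesterol
That exhausts the simple backdoor paths. Count: 3.

3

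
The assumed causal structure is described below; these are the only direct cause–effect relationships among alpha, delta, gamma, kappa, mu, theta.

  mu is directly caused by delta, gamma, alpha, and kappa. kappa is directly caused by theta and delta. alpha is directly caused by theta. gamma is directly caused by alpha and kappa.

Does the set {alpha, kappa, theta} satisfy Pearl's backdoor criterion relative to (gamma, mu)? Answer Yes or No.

Backdoor paths from gamma to mu (paths whose first edge points into gamma):
  P1: gamma <- alpha <- theta -> kappa <- delta -> mu
  P2: gamma <- alpha <- theta -> kappa -> mu
  P3: gamma <- alpha -> mu
  P4: gamma <- kappa <- delta -> mu
  P5: gamma <- kappa <- theta -> alpha -> mu
  P6: gamma <- kappa -> mu
Condition 1 (no descendant of gamma in the set): holds — descendants of gamma are {mu}; none are in {alpha, kappa, theta}.
Condition 2 (every backdoor path blocked by {alpha, kappa, theta}):
  P1: blocked at chain node alpha ∈ conditioning set.
  P2: blocked at chain node alpha ∈ conditioning set.
  P3: blocked at fork node alpha ∈ conditioning set.
  P4: blocked at chain node kappa ∈ conditioning set.
  P5: blocked at chain node kappa ∈ conditioning set.
  P6: blocked at fork node kappa ∈ conditioning set.
{alpha, kappa, theta} satisfies the backdoor criterion.

Yes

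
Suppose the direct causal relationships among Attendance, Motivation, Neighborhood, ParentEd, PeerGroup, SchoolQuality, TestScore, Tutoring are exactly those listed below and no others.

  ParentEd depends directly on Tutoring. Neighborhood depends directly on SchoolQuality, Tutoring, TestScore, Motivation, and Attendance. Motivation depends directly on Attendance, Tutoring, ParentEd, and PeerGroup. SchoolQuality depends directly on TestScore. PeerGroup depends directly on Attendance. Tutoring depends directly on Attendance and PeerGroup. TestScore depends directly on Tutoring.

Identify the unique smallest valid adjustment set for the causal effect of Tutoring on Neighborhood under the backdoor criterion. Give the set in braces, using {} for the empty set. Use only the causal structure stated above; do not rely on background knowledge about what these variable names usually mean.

{Attendance, PeerGroup}

Variables eligible for adjustment (non-descendants of Tutoring, excluding Tutoring and Neighborhood): {Attendance, PeerGroup}.
Backdoor paths from Tutoring to Neighborhood:
  P1: Tutoring <- Attendance -> PeerGroup -> Motivation -> Neighborhood
  P2: Tutoring <- Attendance -> Motivation -> Neighborhood
  P3: Tutoring <- Attendance -> Neighborhood
  P4: Tutoring <- PeerGroup <- Attendance -> Motivation -> Neighborhood
  P5: Tutoring <- PeerGroup <- Attendance -> Neighborhood
  P6: Tutoring <- PeerGroup -> Motivation <- Attendance -> Neighborhood
  P7: Tutoring <- PeerGroup -> Motivation -> Neighborhood
The empty set is not sufficient: P1 (Tutoring <- Attendance -> PeerGroup -> Motivation -> Neighborhood) has no collider blocking it and no conditioned non-collider, so it is open.
Try {Attendance, PeerGroup}:
  P1: blocked at fork node Attendance ∈ conditioning set.
  P2: blocked at fork node Attendance ∈ conditioning set.
  P3: blocked at fork node Attendance ∈ conditioning set.
  P4: blocked at chain node PeerGroup ∈ conditioning set.
  P5: blocked at chain node PeerGroup ∈ conditioning set.
  P6: blocked at fork node PeerGroup ∈ conditioning set.
  P7: blocked at fork node PeerGroup ∈ conditioning set.
{Attendance, PeerGroup} contains no descendant of Tutoring and blocks every backdoor path.
Every element of {Attendance, PeerGroup} is needed (dropping Attendance leaves P2 open; dropping PeerGroup leaves P7 open), so no proper subset is valid.
Among all size-2 subsets of the eligible variables, only {Attendance, PeerGroup} blocks every backdoor path, so it is the unique smallest valid adjustment set.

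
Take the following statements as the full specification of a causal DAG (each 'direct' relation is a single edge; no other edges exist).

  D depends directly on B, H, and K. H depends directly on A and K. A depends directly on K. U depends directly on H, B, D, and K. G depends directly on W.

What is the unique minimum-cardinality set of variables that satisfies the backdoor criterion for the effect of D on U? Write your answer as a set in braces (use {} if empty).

{B, H, K}

Variables eligible for adjustment (non-descendants of D, excluding D and U): {A, B, G, H, K, W}.
Backdoor paths from D to U:
  P1: D <- K -> A -> H -> U
  P2: D <- K -> H -> U
  P3: D <- K -> U
  P4: D <- B -> U
  P5: D <- H <- K -> U
  P6: D <- H <- A <- K -> U
  P7: D <- H -> U
The empty set is not sufficient: P1 (D <- K -> A -> H -> U) has no collider blocking it and no conditioned non-collider, so it is open.
Try {B, H, K}:
  P1: blocked at fork node K ∈ conditioning set.
  P2: blocked at fork node K ∈ conditioning set.
  P3: blocked at fork node K ∈ conditioning set.
  P4: blocked at fork node B ∈ conditioning set.
  P5: blocked at chain node H ∈ conditioning set.
  P6: blocked at chain node H ∈ conditioning set.
  P7: blocked at fork node H ∈ conditioning set.
{B, H, K} contains no descendant of D and blocks every backdoor path.
Every element of {B, H, K} is needed (dropping B leaves P4 open; dropping H leaves P7 open; dropping K leaves P3 open), so no proper subset is valid.
Among all size-3 subsets of the eligible variables, only {B, H, K} blocks every backdoor path, so it is the unique smallest valid adjustment set.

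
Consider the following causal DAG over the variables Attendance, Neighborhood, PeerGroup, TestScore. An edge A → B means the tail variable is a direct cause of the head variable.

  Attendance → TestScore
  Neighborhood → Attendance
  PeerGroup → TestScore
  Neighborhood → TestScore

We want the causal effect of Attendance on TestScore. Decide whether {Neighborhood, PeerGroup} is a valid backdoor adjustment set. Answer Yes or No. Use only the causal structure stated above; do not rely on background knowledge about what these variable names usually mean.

Yes

Backdoor paths from Attendance to TestScore (paths whose first edge points into Attendance):
  P1: Attendance <- Neighborhood -> TestScore
Condition 1 (no descendant of Attendance in the set): holds — descendants of Attendance are {TestScore}; none are in {Neighborhood, PeerGroup}.
Condition 2 (every backdoor path blocked by {Neighborhood, PeerGroup}):
  P1: blocked at fork node Neighborhood ∈ conditioning set.
{Neighborhood, PeerGroup} satisfies the backdoor criterion.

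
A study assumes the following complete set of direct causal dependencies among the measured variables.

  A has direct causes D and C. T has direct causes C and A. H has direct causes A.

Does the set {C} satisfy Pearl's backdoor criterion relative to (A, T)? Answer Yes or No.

Yes

Backdoor paths from A to T (paths whose first edge points into A):
  P1: A <- C -> T
Condition 1 (no descendant of A in the set): holds — descendants of A are {H, T}; none are in {C}.
Condition 2 (every backdoor path blocked by {C}):
  P1: blocked at fork node C ∈ conditioning set.
{C} satisfies the backdoor criterion.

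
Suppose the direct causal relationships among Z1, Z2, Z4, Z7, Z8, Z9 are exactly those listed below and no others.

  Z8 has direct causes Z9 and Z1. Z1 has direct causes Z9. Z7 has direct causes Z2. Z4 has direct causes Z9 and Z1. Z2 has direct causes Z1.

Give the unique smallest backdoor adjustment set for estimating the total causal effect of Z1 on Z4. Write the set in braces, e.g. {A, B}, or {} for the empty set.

{Z9}

Variables eligible for adjustment (non-descendants of Z1, excluding Z1 and Z4): {Z9}.
Backdoor paths from Z1 to Z4:
  P1: Z1 <- Z9 -> Z4
The empty set is not sufficient: P1 (Z1 <- Z9 -> Z4) has no collider blocking it and no conditioned non-collider, so it is open.
Try {Z9}:
  P1: blocked at fork node Z9 ∈ conditioning set.
{Z9} contains no descendant of Z1 and blocks every backdoor path.
{Z9} is the unique smallest valid adjustment set.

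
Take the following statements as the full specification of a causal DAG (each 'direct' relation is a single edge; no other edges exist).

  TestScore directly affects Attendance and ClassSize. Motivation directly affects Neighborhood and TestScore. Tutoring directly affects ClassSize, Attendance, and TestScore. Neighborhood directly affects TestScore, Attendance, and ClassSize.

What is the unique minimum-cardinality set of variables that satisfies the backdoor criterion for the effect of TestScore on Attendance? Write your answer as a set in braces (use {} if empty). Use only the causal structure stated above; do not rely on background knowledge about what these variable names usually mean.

Variables eligible for adjustment (non-descendants of TestScore, excluding TestScore and Attendance): {Motivation, Neighborhood, Tutoring}.
Backdoor paths from TestScore to Attendance:
  P1: TestScore <- Motivation -> Neighborhood -> Attendance
  P2: TestScore <- Motivation -> Neighborhood -> ClassSize <- Tutoring -> Attendance
  P3: TestScore <- Tutoring -> Attendance
  P4: TestScore <- Tutoring -> ClassSize <- Neighborhood -> Attendance
  P5: TestScore <- Neighborhood -> Attendance
  P6: TestScore <- Neighborhood -> ClassSize <- Tutoring -> Attendance
The empty set is not sufficient: P1 (TestScore <- Motivation -> Neighborhood -> Attendance) has no collider blocking it and no conditioned non-collider, so it is open.
Try {Neighborhood, Tutoring}:
  P1: blocked at chain node Neighborhood ∈ conditioning set.
  P2: blocked at chain node Neighborhood ∈ conditioning set.
  P3: blocked at fork node Tutoring ∈ conditioning set.
  P4: blocked at fork node Tutoring ∈ conditioning set.
  P5: blocked at fork node Neighborhood ∈ conditioning set.
  P6: blocked at fork node Neighborhood ∈ conditioning set.
{Neighborhood, Tutoring} contains no descendant of TestScore and blocks every backdoor path.
Every element of {Neighborhood, Tutoring} is needed (dropping Neighborhood leaves P1 open; dropping Tutoring leaves P3 open), so no proper subset is valid.
Among all size-2 subsets of the eligible variables, only {Neighborhood, Tutoring} blocks every backdoor path, so it is the unique smallest valid adjustment set.

{Neighborhood, Tutoring}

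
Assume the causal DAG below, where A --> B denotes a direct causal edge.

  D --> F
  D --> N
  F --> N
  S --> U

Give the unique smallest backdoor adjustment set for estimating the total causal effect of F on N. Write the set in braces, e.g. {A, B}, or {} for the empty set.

{D}

Variables eligible for adjustment (non-descendants of F, excluding F and N): {D, S, U}.
Backdoor paths from F to N:
  P1: F <- D -> N
The empty set is not sufficient: P1 (F <- D -> N) has no collider blocking it and no conditioned non-collider, so it is open.
Try {D}:
  P1: blocked at fork node D ∈ conditioning set.
{D} contains no descendant of F and blocks every backdoor path.
No other singleton works — e.g. {S} leaves P1 open — so {D} is the unique smallest valid adjustment set.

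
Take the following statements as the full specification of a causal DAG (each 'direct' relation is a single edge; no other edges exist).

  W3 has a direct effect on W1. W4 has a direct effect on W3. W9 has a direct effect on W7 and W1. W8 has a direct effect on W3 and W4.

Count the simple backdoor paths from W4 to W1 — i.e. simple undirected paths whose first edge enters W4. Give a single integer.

A backdoor path from W4 to W1 is any simple undirected path whose first edge points into W4 (i.e. leaves W4 via a parent).
Parents of W4: {W8}.
Enumerating:
  P1: W4 <- W8 -> W3 -> W1
That exhausts the simple backdoor paths. Count: 1.

1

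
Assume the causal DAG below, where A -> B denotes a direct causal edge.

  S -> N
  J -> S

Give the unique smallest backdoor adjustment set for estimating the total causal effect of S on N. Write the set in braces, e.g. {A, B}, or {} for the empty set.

Variables eligible for adjustment (non-descendants of S, excluding S and N): {J}.
Backdoor paths from S to N:
  (none)
With no backdoor paths the empty set already satisfies the criterion, and it is trivially minimal.

{}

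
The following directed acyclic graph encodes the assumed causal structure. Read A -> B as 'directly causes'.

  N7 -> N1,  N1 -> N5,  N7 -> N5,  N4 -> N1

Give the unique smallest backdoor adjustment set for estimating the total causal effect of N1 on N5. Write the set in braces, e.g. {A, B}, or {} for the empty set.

{N7}

Variables eligible for adjustment (non-descendants of N1, excluding N1 and N5): {N4, N7}.
Backdoor paths from N1 to N5:
  P1: N1 <- N7 -> N5
The empty set is not sufficient: P1 (N1 <- N7 -> N5) has no collider blocking it and no conditioned non-collider, so it is open.
Try {N7}:
  P1: blocked at fork node N7 ∈ conditioning set.
{N7} contains no descendant of N1 and blocks every backdoor path.
No other singleton works — e.g. {N4} leaves P1 open — so {N7} is the unique smallest valid adjustment set.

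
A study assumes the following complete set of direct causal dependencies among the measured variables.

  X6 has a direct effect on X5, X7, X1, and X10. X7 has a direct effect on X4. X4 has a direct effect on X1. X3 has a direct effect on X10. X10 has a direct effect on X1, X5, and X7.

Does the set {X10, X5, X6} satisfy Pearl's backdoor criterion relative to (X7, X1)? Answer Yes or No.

Backdoor paths from X7 to X1 (paths whose first edge points into X7):
  P1: X7 <- X6 -> X10 -> X1
  P2: X7 <- X6 -> X5 <- X10 -> X1
  P3: X7 <- X6 -> X1
  P4: X7 <- X10 <- X6 -> X1
  P5: X7 <- X10 -> X5 <- X6 -> X1
  P6: X7 <- X10 -> X1
Condition 1 (no descendant of X7 in the set): holds — descendants of X7 are {X1, X4}; none are in {X10, X5, X6}.
Condition 2 (every backdoor path blocked by {X10, X5, X6}):
  P1: blocked at fork node X6 ∈ conditioning set.
  P2: blocked at fork node X6 ∈ conditioning set.
  P3: blocked at fork node X6 ∈ conditioning set.
  P4: blocked at chain node X10 ∈ conditioning set.
  P5: blocked at fork node X10 ∈ conditioning set.
  P6: blocked at fork node X10 ∈ conditioning set.
{X10, X5, X6} satisfies the backdoor criterion.

Yes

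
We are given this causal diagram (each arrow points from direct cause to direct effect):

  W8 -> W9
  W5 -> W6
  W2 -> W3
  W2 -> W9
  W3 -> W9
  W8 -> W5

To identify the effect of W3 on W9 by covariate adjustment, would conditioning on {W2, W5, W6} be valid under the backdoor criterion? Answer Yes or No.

Yes

Backdoor paths from W3 to W9 (paths whose first edge points into W3):
  P1: W3 <- W2 -> W9
Condition 1 (no descendant of W3 in the set): holds — descendants of W3 are {W9}; none are in {W2, W5, W6}.
Condition 2 (every backdoor path blocked by {W2, W5, W6}):
  P1: blocked at fork node W2 ∈ conditioning set.
{W2, W5, W6} satisfies the backdoor criterion.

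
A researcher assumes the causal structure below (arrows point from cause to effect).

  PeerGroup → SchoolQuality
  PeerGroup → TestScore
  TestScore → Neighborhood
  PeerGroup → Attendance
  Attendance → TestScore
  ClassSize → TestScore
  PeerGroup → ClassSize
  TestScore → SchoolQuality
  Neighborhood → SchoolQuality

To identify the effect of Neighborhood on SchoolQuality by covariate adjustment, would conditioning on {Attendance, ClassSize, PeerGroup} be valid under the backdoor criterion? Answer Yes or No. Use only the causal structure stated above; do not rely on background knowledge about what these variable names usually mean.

No

Backdoor paths from Neighborhood to SchoolQuality (paths whose first edge points into Neighborhood):
  P1: Neighborhood <- TestScore <- PeerGroup -> SchoolQuality
  P2: Neighborhood <- TestScore <- Attendance <- PeerGroup -> SchoolQuality
  P3: Neighborhood <- TestScore <- ClassSize <- PeerGroup -> SchoolQuality
  P4: Neighborhood <- TestScore -> SchoolQuality
Condition 1 (no descendant of Neighborhood in the set): holds — descendants of Neighborhood are {SchoolQuality}; none are in {Attendance, ClassSize, PeerGroup}.
Condition 2 (every backdoor path blocked by {Attendance, ClassSize, PeerGroup}):
  P1: blocked at fork node PeerGroup ∈ conditioning set.
  P2: blocked at chain node Attendance ∈ conditioning set.
  P3: blocked at chain node ClassSize ∈ conditioning set.
  P4: open — no interior node is in the conditioning set.
{Attendance, ClassSize, PeerGroup} does not satisfy the backdoor criterion.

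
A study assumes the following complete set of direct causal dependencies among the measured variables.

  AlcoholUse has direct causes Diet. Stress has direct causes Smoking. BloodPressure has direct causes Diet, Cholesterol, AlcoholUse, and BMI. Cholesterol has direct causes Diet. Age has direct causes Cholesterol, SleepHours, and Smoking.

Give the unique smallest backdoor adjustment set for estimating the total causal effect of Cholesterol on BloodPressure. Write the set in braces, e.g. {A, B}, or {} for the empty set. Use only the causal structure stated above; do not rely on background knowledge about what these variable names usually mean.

{Diet}

Variables eligible for adjustment (non-descendants of Cholesterol, excluding Cholesterol and BloodPressure): {AlcoholUse, BMI, Diet, SleepHours, Smoking, Stress}.
Backdoor paths from Cholesterol to BloodPressure:
  P1: Cholesterol <- Diet -> AlcoholUse -> BloodPressure
  P2: Cholesterol <- Diet -> BloodPressure
The empty set is not sufficient: P1 (Cholesterol <- Diet -> AlcoholUse -> BloodPressure) has no collider blocking it and no conditioned non-collider, so it is open.
Try {Diet}:
  P1: blocked at fork node Diet ∈ conditioning set.
  P2: blocked at fork node Diet ∈ conditioning set.
{Diet} contains no descendant of Cholesterol and blocks every backdoor path.
No other singleton works — e.g. {Smoking} leaves P1 open — so {Diet} is the unique smallest valid adjustment set.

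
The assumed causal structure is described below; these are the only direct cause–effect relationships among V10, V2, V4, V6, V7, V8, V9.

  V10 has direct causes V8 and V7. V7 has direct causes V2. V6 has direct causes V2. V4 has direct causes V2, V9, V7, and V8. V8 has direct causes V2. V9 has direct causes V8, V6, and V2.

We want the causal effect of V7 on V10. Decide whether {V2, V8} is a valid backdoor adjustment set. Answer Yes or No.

Yes

Backdoor paths from V7 to V10 (paths whose first edge points into V7):
  P1: V7 <- V2 -> V6 -> V9 <- V8 -> V10
  P2: V7 <- V2 -> V6 -> V9 -> V4 <- V8 -> V10
  P3: V7 <- V2 -> V8 -> V10
  P4: V7 <- V2 -> V9 <- V8 -> V10
  P5: V7 <- V2 -> V9 -> V4 <- V8 -> V10
  P6: V7 <- V2 -> V4 <- V8 -> V10
  P7: V7 <- V2 -> V4 <- V9 <- V8 -> V10
Condition 1 (no descendant of V7 in the set): holds — descendants of V7 are {V10, V4}; none are in {V2, V8}.
Condition 2 (every backdoor path blocked by {V2, V8}):
  P1: blocked at fork node V2 ∈ conditioning set.
  P2: blocked at fork node V2 ∈ conditioning set.
  P3: blocked at fork node V2 ∈ conditioning set.
  P4: blocked at fork node V2 ∈ conditioning set.
  P5: blocked at fork node V2 ∈ conditioning set.
  P6: blocked at fork node V2 ∈ conditioning set.
  P7: blocked at fork node V2 ∈ conditioning set.
{V2, V8} satisfies the backdoor criterion.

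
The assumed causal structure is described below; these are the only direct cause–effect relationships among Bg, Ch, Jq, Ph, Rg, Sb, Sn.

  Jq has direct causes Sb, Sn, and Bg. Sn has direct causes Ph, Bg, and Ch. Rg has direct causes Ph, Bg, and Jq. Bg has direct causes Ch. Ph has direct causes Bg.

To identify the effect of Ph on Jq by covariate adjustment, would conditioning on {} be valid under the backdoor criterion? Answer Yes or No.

Backdoor paths from Ph to Jq (paths whose first edge points into Ph):
  P1: Ph <- Bg <- Ch -> Sn -> Jq
  P2: Ph <- Bg -> Sn -> Jq
  P3: Ph <- Bg -> Jq
  P4: Ph <- Bg -> Rg <- Jq
Condition 1 (no descendant of Ph in the set): holds — descendants of Ph are {Jq, Rg, Sn}; none are in {}.
Condition 2 (every backdoor path blocked by {}):
  P1: open — no interior node is in the conditioning set.
  P2: open — no interior node is in the conditioning set.
  P3: open — no interior node is in the conditioning set.
  P4: blocked at collider Rg (neither it nor any descendant is in the conditioning set).
{} does not satisfy the backdoor criterion.

No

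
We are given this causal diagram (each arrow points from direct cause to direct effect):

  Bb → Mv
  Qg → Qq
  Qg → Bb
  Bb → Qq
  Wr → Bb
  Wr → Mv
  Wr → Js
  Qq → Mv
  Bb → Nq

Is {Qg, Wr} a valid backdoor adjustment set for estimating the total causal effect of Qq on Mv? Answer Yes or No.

Backdoor paths from Qq to Mv (paths whose first edge points into Qq):
  P1: Qq <- Qg -> Bb <- Wr -> Mv
  P2: Qq <- Qg -> Bb -> Mv
  P3: Qq <- Bb <- Wr -> Mv
  P4: Qq <- Bb -> Mv
Condition 1 (no descendant of Qq in the set): holds — descendants of Qq are {Mv}; none are in {Qg, Wr}.
Condition 2 (every backdoor path blocked by {Qg, Wr}):
  P1: blocked at fork node Qg ∈ conditioning set.
  P2: blocked at fork node Qg ∈ conditioning set.
  P3: blocked at fork node Wr ∈ conditioning set.
  P4: open — no interior node is in the conditioning set.
{Qg, Wr} does not satisfy the backdoor criterion.

No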